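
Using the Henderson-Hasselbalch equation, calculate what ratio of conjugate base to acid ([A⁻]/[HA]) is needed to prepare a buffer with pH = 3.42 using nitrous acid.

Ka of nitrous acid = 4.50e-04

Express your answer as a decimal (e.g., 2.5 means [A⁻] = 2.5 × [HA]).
[A⁻]/[HA] = 1.184

pKa = −log(4.50e-04) = 3.3468. pH = pKa + log([A⁻]/[HA]). 3.42 = 3.3468 + log(ratio). log(ratio) = 3.42 − 3.3468 = 0.0732. ratio = 10^(0.0732) = 1.184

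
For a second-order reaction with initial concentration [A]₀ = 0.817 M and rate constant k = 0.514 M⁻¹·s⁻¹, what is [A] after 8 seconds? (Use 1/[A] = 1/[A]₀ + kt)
0.1874 M

1/[A] = 1/[A]₀ + k·t = 1/0.817 + (0.514)·(8) = 1.2240 + 4.1120 = 5.3360
[A] = 1/5.3360 = 0.1874 M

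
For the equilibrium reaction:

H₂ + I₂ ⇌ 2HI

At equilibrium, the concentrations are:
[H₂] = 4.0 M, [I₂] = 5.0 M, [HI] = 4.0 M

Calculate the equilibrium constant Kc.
K_c = 0.8000

Kc = ([HI]^2) / ([H₂] × [I₂])
   = ((4.0)^2) / ((4.0)·(5.0))
   = 16 / 20 = 0.8000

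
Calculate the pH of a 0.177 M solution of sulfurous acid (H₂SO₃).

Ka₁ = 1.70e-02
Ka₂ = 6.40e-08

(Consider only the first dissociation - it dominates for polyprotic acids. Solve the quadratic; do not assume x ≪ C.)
pH = 1.33

x² + Ka₁·x − Ka₁·C = 0 with Ka₁ = 1.70e-02, C = 0.177.
x = (−Ka₁ + √(Ka₁² + 4·Ka₁·C))/2 = 4.7009e-02 M, so pH = 1.33.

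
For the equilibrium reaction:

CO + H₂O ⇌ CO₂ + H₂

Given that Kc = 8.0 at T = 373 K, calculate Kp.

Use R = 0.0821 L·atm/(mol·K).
K_p = 8.0000

Δn = (moles gaseous products) − (moles gaseous reactants) = 0
T = 373 K; RT = 0.0821 × 373 = 30.6233
Kp = Kc·(RT)^Δn = 8.0 × (30.6233)^0 = 8.0 × 1 = 8.0000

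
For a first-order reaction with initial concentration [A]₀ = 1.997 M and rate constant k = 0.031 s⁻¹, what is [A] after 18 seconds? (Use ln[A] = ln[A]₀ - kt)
1.1430 M

ln[A] = ln[A]₀ - k·t = ln(1.997) - (0.031)·(18) = 0.6916 - 0.5580 = 0.1336
[A] = e^(0.1336) = 1.1430 M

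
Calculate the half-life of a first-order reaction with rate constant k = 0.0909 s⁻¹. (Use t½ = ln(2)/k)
7.63 s

t½ = ln(2)/k = 0.6931/0.0909 = 7.63 s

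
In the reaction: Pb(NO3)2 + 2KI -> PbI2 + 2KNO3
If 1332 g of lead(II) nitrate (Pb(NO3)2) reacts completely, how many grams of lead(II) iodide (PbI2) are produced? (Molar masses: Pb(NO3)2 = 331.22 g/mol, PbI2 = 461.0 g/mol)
Moles of Pb(NO3)2 = 1332 g ÷ 331.22 g/mol = 4.0215 mol
Mole ratio: 1 mol PbI2 / 1 mol Pb(NO3)2
Moles of PbI2 = 4.0215 × (1/1) = 4.0215 mol
Mass of PbI2 = 4.0215 mol × 461.0 g/mol = 1854 g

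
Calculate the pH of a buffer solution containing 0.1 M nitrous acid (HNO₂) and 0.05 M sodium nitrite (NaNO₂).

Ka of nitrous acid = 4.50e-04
pH = 3.05

pKa = -log(4.50e-04) = 3.35. pH = pKa + log([A⁻]/[HA]) = 3.35 + log(0.05/0.1)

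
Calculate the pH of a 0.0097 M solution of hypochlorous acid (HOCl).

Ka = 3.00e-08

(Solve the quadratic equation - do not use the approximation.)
pH = 4.77

x² + Ka×x - Ka×C = 0. Using quadratic formula: [H⁺] = 1.7044e-05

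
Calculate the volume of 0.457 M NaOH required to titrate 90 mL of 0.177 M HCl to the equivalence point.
V_{base} = 34.9 mL

At equivalence: moles acid = moles base.
moles HCl = 0.177 M × 0.09 L = 0.01593 mol
V_NaOH = 0.01593 mol ÷ 0.457 M = 0.03486 L = 34.9 mL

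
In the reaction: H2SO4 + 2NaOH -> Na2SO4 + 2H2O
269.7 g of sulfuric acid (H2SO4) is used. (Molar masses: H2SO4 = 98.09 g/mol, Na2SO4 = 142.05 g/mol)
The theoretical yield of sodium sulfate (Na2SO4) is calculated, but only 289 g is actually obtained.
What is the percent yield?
Moles of H2SO4 = 269.7 g ÷ 98.09 g/mol = 2.74952 mol
Mole ratio: 1 mol Na2SO4 / 1 mol H2SO4
Moles of Na2SO4 = 2.74952 × (1/1) = 2.74952 mol
Theoretical yield = 2.74952 mol × 142.05 g/mol = 390.57 g
Actual yield = 289 g
Percent yield = (289 / 390.57) × 100% = 74.0%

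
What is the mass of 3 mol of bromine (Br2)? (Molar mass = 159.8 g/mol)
Mass = 3 mol × 159.8 g/mol = 479.4 g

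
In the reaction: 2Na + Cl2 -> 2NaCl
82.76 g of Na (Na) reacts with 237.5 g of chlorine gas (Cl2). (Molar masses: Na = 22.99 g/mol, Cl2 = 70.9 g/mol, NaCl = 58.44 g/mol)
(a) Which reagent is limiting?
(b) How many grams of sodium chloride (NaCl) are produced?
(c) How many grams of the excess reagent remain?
(a) Na, (b) 210.4 g, (c) 109.9 g

Moles of Na = 82.76 g ÷ 22.99 g/mol = 3.59983 mol
Moles of Cl2 = 237.5 g ÷ 70.9 g/mol = 3.34979 mol
Moles ÷ coefficient: Na: 3.59983/2 = 1.8, Cl2: 3.34979/1 = 3.35
(a) Na has the smaller value, so Na is the limiting reagent.
(b) Moles of NaCl = 3.59983 mol Na × (2/2) = 3.59983 mol; mass = 3.59983 mol × 58.44 g/mol = 210.4 g
(c) Cl2 consumed = 3.59983 × (1/2) = 1.79991 mol; remaining = 3.34979 − 1.79991 = 1.54988 mol; mass = 1.54988 mol × 70.9 g/mol = 109.9 g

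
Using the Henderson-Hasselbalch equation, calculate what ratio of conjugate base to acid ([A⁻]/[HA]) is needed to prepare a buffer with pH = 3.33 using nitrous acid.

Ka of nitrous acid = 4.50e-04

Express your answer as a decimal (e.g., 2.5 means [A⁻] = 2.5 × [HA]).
[A⁻]/[HA] = 0.962

pKa = −log(4.50e-04) = 3.3468. pH = pKa + log([A⁻]/[HA]). 3.33 = 3.3468 + log(ratio). log(ratio) = 3.33 − 3.3468 = -0.0168. ratio = 10^(-0.0168) = 0.962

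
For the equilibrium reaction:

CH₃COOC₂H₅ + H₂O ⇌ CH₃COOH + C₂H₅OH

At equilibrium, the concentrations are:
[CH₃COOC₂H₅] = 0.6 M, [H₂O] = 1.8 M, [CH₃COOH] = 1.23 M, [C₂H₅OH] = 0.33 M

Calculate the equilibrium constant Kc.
K_c = 0.3758

Kc = ([CH₃COOH] × [C₂H₅OH]) / ([CH₃COOC₂H₅] × [H₂O])
   = ((1.23)·(0.33)) / ((0.6)·(1.8))
   = 0.4059 / 1.08 = 0.3758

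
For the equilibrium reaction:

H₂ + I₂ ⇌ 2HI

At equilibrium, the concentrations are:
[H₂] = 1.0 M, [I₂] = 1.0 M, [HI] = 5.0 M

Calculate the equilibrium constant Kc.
K_c = 25.0000

Kc = ([HI]^2) / ([H₂] × [I₂])
   = ((5.0)^2) / ((1.0)·(1.0))
   = 25 / 1 = 25.0000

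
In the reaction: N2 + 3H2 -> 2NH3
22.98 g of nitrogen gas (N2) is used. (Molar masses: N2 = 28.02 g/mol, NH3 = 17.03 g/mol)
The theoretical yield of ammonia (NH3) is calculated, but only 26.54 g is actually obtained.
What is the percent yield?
Moles of N2 = 22.98 g ÷ 28.02 g/mol = 0.820128 mol
Mole ratio: 2 mol NH3 / 1 mol N2
Moles of NH3 = 0.820128 × (2/1) = 1.64026 mol
Theoretical yield = 1.64026 mol × 17.03 g/mol = 27.934 g
Actual yield = 26.54 g
Percent yield = (26.54 / 27.934) × 100% = 95.0%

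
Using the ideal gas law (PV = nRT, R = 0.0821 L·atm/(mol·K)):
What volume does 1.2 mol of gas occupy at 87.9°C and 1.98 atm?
T = 87.9°C + 273.15 = 361.05 K
V = nRT/P = (1.2 × 0.0821 × 361.05) / 1.98
V = 17.96 L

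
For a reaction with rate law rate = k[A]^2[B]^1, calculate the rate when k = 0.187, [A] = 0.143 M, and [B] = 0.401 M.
0.001533 M/s

rate = k·[A]^2·[B]^1 = 0.187·(0.143)^2·(0.401)^1 = 0.187·0.020449·0.401 = 0.001533 M/s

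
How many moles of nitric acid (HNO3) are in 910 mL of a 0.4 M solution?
Moles = Molarity × Volume (L)
Moles = 0.4 M × 0.91 L = 0.364 mol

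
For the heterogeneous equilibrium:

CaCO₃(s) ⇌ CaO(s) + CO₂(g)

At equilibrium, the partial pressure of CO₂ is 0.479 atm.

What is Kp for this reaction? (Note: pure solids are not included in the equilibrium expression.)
K_p = 0.479

Solids (CaCO₃, CaO) have activity 1 and are excluded.
Kp = P(CO₂) = 0.479.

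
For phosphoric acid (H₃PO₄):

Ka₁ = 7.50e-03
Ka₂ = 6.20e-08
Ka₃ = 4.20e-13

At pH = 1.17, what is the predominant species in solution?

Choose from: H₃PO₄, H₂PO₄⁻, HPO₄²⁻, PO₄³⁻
H₃PO₄

pKa1 = 2.12, pKa2 = 7.21, pKa3 = 12.38. Each pKa is the crossover between adjacent species; pH = 1.17 lies in the region where H₃PO₄ predominates.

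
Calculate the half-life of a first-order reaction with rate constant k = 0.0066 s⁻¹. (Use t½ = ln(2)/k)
105.02 s

t½ = ln(2)/k = 0.6931/0.0066 = 105.02 s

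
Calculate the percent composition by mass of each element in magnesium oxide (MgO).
Mg: 60.31%, O: 39.69%

Molar mass of MgO = 40.31 g/mol
% Mg = (1 × 24.31) / 40.31 × 100% = 24.31 / 40.31 × 100% = 60.31%
% O = (1 × 16.0) / 40.31 × 100% = 16 / 40.31 × 100% = 39.69%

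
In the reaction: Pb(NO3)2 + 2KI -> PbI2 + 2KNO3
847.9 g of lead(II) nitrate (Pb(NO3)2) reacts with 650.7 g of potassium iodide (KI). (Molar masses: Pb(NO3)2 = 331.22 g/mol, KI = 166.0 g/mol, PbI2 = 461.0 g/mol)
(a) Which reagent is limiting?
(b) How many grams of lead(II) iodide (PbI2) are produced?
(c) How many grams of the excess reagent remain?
(a) KI, (b) 903.5 g, (c) 198.7 g

Moles of Pb(NO3)2 = 847.9 g ÷ 331.22 g/mol = 2.55993 mol
Moles of KI = 650.7 g ÷ 166.0 g/mol = 3.91988 mol
Moles ÷ coefficient: Pb(NO3)2: 2.55993/1 = 2.56, KI: 3.91988/2 = 1.96
(a) KI has the smaller value, so KI is the limiting reagent.
(b) Moles of PbI2 = 3.91988 mol KI × (1/2) = 1.95994 mol; mass = 1.95994 mol × 461.0 g/mol = 903.5 g
(c) Pb(NO3)2 consumed = 3.91988 × (1/2) = 1.95994 mol; remaining = 2.55993 − 1.95994 = 0.59999 mol; mass = 0.59999 mol × 331.22 g/mol = 198.7 g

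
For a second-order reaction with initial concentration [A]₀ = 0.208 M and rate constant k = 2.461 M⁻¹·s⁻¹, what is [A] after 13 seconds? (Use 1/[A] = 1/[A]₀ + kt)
0.0272 M

1/[A] = 1/[A]₀ + k·t = 1/0.208 + (2.461)·(13) = 4.8077 + 31.9930 = 36.8007
[A] = 1/36.8007 = 0.0272 M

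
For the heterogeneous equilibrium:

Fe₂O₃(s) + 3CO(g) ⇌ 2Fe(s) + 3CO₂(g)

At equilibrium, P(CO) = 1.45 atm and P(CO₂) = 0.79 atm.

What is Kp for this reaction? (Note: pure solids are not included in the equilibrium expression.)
K_p = 0.162

Solids (Fe₂O₃, Fe) are excluded.
Kp = P(CO₂)³/P(CO)³ = (0.79)³/(1.45)³ = 0.493/3.049 = 0.162.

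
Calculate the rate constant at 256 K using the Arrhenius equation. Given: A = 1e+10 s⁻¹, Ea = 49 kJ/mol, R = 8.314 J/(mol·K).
1.00e+00 s⁻¹

k = A·exp(-Ea/(R·T)) = 1e+10·exp(-49000/(8.314·256)) = 1e+10·exp(-23.0222) = 1e+10·1.0037e-10 = 1.00e+00 s⁻¹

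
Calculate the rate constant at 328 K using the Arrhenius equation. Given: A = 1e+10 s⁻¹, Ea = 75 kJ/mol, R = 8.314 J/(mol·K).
1.14e-02 s⁻¹

k = A·exp(-Ea/(R·T)) = 1e+10·exp(-75000/(8.314·328)) = 1e+10·exp(-27.5028) = 1e+10·1.1368e-12 = 1.14e-02 s⁻¹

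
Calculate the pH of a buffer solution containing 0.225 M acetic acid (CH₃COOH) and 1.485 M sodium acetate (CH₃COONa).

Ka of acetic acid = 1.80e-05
pH = 5.56

pKa = -log(1.80e-05) = 4.74. pH = pKa + log([A⁻]/[HA]) = 4.74 + log(1.485/0.225)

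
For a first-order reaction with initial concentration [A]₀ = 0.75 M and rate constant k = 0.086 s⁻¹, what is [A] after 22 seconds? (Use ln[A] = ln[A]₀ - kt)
0.1131 M

ln[A] = ln[A]₀ - k·t = ln(0.75) - (0.086)·(22) = -0.2877 - 1.8920 = -2.1797
[A] = e^(-2.1797) = 0.1131 M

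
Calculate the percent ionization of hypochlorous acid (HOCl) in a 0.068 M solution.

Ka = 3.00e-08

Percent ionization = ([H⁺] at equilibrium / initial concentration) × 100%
Percent ionization = 0.0664%

Let x = [H⁺]. Ka = x²/(C - x) ⇒ x² + (3.00e-08)x - (3.00e-08)(0.068) = 0. x = 4.5151e-05. Percent = (4.5151e-05/0.068) × 100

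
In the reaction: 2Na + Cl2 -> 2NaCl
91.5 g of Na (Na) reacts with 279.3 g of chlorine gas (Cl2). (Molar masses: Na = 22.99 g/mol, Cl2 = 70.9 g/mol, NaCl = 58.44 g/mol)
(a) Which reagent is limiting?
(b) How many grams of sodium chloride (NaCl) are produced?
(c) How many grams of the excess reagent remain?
(a) Na, (b) 232.6 g, (c) 138.2 g

Moles of Na = 91.5 g ÷ 22.99 g/mol = 3.97999 mol
Moles of Cl2 = 279.3 g ÷ 70.9 g/mol = 3.93935 mol
Moles ÷ coefficient: Na: 3.97999/2 = 1.99, Cl2: 3.93935/1 = 3.939
(a) Na has the smaller value, so Na is the limiting reagent.
(b) Moles of NaCl = 3.97999 mol Na × (2/2) = 3.97999 mol; mass = 3.97999 mol × 58.44 g/mol = 232.6 g
(c) Cl2 consumed = 3.97999 × (1/2) = 1.99 mol; remaining = 3.93935 − 1.99 = 1.94936 mol; mass = 1.94936 mol × 70.9 g/mol = 138.2 g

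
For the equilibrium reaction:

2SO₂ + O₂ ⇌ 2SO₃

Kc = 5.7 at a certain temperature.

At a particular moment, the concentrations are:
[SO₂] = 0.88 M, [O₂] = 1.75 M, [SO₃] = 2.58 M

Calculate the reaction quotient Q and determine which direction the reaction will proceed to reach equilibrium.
Q = 4.912, Q < K, reaction proceeds forward (toward products)

Q = ([SO₃]^2) / ([SO₂]^2 × [O₂])
  = ((2.58)^2) / ((0.88)^2·(1.75)) = 6.6564/1.3552 = 4.912
Since Q = 4.912 < Kc = 5.7, the reaction proceeds forward (toward products) to reach equilibrium.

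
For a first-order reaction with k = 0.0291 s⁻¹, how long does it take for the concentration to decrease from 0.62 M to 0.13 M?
53.68 s

From ln[A] = ln[A]₀ - k·t: t = ln([A]₀/[A])/k = ln(0.62/0.13)/0.0291 = ln(4.7692)/0.0291 = 1.5622/0.0291 = 53.68 s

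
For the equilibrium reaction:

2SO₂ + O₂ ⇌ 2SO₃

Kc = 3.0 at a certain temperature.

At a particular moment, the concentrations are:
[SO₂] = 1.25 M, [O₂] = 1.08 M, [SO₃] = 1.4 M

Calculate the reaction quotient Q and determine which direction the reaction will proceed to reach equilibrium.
Q = 1.161, Q < K, reaction proceeds forward (toward products)

Q = ([SO₃]^2) / ([SO₂]^2 × [O₂])
  = ((1.4)^2) / ((1.25)^2·(1.08)) = 1.96/1.6875 = 1.161
Since Q = 1.161 < Kc = 3.0, the reaction proceeds forward (toward products) to reach equilibrium.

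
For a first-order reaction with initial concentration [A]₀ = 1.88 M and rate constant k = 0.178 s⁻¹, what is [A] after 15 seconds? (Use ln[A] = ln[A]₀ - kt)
0.1302 M

ln[A] = ln[A]₀ - k·t = ln(1.88) - (0.178)·(15) = 0.6313 - 2.6700 = -2.0387
[A] = e^(-2.0387) = 0.1302 M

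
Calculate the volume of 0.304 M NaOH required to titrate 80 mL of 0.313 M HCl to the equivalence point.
V_{base} = 82.4 mL

At equivalence: moles acid = moles base.
moles HCl = 0.313 M × 0.08 L = 0.02504 mol
V_NaOH = 0.02504 mol ÷ 0.304 M = 0.08237 L = 82.4 mL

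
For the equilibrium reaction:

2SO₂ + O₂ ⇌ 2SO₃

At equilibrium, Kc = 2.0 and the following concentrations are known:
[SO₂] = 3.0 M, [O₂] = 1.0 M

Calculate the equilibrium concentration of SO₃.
[SO₃] = 4.2426 M

Kc = ([SO₃]^2) / ([SO₂]^2 × [O₂]) = 2.0
[SO₃]^2 = Kc · (reactant terms)/(other product terms) = 2.0 · 9 / 1 = 18
[SO₃] = (18)^(1/2) = 4.2426 M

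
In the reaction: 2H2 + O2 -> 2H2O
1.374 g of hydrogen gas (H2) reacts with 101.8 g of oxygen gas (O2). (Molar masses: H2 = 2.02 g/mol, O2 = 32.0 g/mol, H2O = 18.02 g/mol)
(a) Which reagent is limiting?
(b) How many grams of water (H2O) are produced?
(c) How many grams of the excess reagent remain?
(a) H2, (b) 12.26 g, (c) 90.92 g

Moles of H2 = 1.374 g ÷ 2.02 g/mol = 0.680198 mol
Moles of O2 = 101.8 g ÷ 32.0 g/mol = 3.18125 mol
Moles ÷ coefficient: H2: 0.680198/2 = 0.3401, O2: 3.18125/1 = 3.181
(a) H2 has the smaller value, so H2 is the limiting reagent.
(b) Moles of H2O = 0.680198 mol H2 × (2/2) = 0.680198 mol; mass = 0.680198 mol × 18.02 g/mol = 12.26 g
(c) O2 consumed = 0.680198 × (1/2) = 0.340099 mol; remaining = 3.18125 − 0.340099 = 2.84115 mol; mass = 2.84115 mol × 32.0 g/mol = 90.92 g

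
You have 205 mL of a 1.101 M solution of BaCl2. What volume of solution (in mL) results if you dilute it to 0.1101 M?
Using M₁V₁ = M₂V₂:
1.101 × 205 = 0.1101 × V₂
V₂ = (1.101 × 205) / 0.1101 = 2050 mL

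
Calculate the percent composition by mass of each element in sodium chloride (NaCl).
Na: 39.34%, Cl: 60.66%

Molar mass of NaCl = 58.44 g/mol
% Na = (1 × 22.99) / 58.44 × 100% = 22.99 / 58.44 × 100% = 39.34%
% Cl = (1 × 35.45) / 58.44 × 100% = 35.45 / 58.44 × 100% = 60.66%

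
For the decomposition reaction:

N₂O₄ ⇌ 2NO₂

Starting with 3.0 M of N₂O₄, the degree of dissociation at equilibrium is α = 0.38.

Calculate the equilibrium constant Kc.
K_c = 2.7948

x = α·[A]₀ = 0.38 × 3.0 = 1.14 M dissociated.
At eq: [N₂O₄] = 3.0 − 1.14 = 1.86 M; [NO₂] = 2x = 2.28 M.
Kc = [NO₂]²/[N₂O₄] = (2.28)²/1.86 = 2.795.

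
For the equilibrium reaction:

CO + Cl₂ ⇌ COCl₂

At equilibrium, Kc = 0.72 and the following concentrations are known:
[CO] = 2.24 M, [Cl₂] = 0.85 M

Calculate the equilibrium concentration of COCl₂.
[COCl₂] = 1.3709 M

Kc = ([COCl₂]) / ([CO] × [Cl₂]) = 0.72
[COCl₂]^1 = Kc · (reactant terms)/(other product terms) = 0.72 · 1.904 / 1 = 1.3709
[COCl₂] = 1.3709 M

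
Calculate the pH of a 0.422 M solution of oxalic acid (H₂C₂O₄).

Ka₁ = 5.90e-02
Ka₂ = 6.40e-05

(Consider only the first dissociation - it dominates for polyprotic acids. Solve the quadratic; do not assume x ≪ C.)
pH = 0.88

x² + Ka₁·x − Ka₁·C = 0 with Ka₁ = 5.90e-02, C = 0.422.
x = (−Ka₁ + √(Ka₁² + 4·Ka₁·C))/2 = 1.3102e-01 M, so pH = 0.88.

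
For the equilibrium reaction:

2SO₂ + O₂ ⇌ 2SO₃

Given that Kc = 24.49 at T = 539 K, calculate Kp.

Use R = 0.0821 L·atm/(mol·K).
K_p = 0.5534

Δn = (moles gaseous products) − (moles gaseous reactants) = -1
T = 539 K; RT = 0.0821 × 539 = 44.2519
Kp = Kc·(RT)^Δn = 24.49 × (44.2519)^-1 = 24.49 × 0.0225979 = 0.5534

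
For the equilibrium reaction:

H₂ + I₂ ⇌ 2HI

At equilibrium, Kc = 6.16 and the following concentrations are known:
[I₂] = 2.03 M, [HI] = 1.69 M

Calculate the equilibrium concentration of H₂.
[H₂] = 0.2284 M

Kc = ([HI]^2) / ([H₂] × [I₂]) = 6.16
[H₂]^1 = (product terms)/(Kc · other reactant terms) = 2.8561 / (6.16 · 2.03) = 0.2284
[H₂] = 0.2284 M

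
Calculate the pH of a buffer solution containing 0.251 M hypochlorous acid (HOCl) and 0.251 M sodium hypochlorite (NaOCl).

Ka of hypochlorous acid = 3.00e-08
pH = 7.52

pKa = -log(3.00e-08) = 7.52. pH = pKa + log([A⁻]/[HA]) = 7.52 + log(0.251/0.251)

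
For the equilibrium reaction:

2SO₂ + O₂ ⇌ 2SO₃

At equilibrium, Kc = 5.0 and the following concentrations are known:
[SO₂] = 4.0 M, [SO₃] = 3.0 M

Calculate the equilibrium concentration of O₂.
[O₂] = 0.1125 M

Kc = ([SO₃]^2) / ([SO₂]^2 × [O₂]) = 5.0
[O₂]^1 = (product terms)/(Kc · other reactant terms) = 9 / (5.0 · 16) = 0.1125
[O₂] = 0.1125 M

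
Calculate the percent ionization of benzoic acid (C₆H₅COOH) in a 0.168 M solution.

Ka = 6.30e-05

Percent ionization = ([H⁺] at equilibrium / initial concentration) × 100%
Percent ionization = 1.92%

Let x = [H⁺]. Ka = x²/(C - x) ⇒ x² + (6.30e-05)x - (6.30e-05)(0.168) = 0. x = 3.2220e-03. Percent = (3.2220e-03/0.168) × 100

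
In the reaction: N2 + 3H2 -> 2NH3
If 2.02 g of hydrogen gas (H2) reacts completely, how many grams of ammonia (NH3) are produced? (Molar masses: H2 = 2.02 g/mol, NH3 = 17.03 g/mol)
Moles of H2 = 2.02 g ÷ 2.02 g/mol = 1 mol
Mole ratio: 2 mol NH3 / 3 mol H2
Moles of NH3 = 1 × (2/3) = 0.666667 mol
Mass of NH3 = 0.666667 mol × 17.03 g/mol = 11.35 g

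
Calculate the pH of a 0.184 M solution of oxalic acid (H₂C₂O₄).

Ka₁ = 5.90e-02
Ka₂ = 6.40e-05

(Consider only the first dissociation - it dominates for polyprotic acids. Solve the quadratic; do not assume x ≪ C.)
pH = 1.10

x² + Ka₁·x − Ka₁·C = 0 with Ka₁ = 5.90e-02, C = 0.184.
x = (−Ka₁ + √(Ka₁² + 4·Ka₁·C))/2 = 7.8788e-02 M, so pH = 1.10.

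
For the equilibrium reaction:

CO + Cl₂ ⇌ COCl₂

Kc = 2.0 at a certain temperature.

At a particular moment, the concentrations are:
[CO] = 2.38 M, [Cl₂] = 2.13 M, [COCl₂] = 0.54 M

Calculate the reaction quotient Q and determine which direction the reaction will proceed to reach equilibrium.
Q = 0.107, Q < K, reaction proceeds forward (toward products)

Q = ([COCl₂]) / ([CO] × [Cl₂])
  = ((0.54)) / ((2.38)·(2.13)) = 0.54/5.0694 = 0.1065
Since Q = 0.1065 < Kc = 2.0, the reaction proceeds forward (toward products) to reach equilibrium.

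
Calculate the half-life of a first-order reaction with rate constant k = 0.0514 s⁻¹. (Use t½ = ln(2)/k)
13.49 s

t½ = ln(2)/k = 0.6931/0.0514 = 13.49 s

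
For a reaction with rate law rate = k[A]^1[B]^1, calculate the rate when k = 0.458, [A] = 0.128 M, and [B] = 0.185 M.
0.01085 M/s

rate = k·[A]^1·[B]^1 = 0.458·(0.128)^1·(0.185)^1 = 0.458·0.128·0.185 = 0.01085 M/s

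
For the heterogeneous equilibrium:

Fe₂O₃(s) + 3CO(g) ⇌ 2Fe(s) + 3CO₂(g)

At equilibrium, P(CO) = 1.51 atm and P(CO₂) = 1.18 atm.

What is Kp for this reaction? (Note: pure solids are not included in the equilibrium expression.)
K_p = 0.477

Solids (Fe₂O₃, Fe) are excluded.
Kp = P(CO₂)³/P(CO)³ = (1.18)³/(1.51)³ = 1.643/3.443 = 0.477.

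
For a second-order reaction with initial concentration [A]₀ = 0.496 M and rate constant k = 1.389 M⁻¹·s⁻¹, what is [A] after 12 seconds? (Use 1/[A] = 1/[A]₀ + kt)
0.0535 M

1/[A] = 1/[A]₀ + k·t = 1/0.496 + (1.389)·(12) = 2.0161 + 16.6680 = 18.6841
[A] = 1/18.6841 = 0.0535 M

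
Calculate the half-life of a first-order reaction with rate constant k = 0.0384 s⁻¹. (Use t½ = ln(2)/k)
18.05 s

t½ = ln(2)/k = 0.6931/0.0384 = 18.05 s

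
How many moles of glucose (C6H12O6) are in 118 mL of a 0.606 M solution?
Moles = Molarity × Volume (L)
Moles = 0.606 M × 0.118 L = 0.07151 mol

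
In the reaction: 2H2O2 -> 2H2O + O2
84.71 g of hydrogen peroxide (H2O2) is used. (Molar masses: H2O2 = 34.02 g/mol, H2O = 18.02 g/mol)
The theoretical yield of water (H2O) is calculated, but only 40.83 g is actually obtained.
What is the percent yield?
Moles of H2O2 = 84.71 g ÷ 34.02 g/mol = 2.49001 mol
Mole ratio: 2 mol H2O / 2 mol H2O2
Moles of H2O = 2.49001 × (2/2) = 2.49001 mol
Theoretical yield = 2.49001 mol × 18.02 g/mol = 44.87 g
Actual yield = 40.83 g
Percent yield = (40.83 / 44.87) × 100% = 91.0%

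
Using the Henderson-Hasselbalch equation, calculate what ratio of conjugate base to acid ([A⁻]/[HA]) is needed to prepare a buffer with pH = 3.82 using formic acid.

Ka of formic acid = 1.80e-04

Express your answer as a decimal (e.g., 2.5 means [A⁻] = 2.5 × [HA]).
[A⁻]/[HA] = 1.189

pKa = −log(1.80e-04) = 3.7447. pH = pKa + log([A⁻]/[HA]). 3.82 = 3.7447 + log(ratio). log(ratio) = 3.82 − 3.7447 = 0.0753. ratio = 10^(0.0753) = 1.189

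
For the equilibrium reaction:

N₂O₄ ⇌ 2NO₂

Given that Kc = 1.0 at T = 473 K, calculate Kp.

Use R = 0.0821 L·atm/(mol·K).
K_p = 38.8333

Δn = (moles gaseous products) − (moles gaseous reactants) = 1
T = 473 K; RT = 0.0821 × 473 = 38.8333
Kp = Kc·(RT)^Δn = 1.0 × (38.8333)^1 = 1.0 × 38.8333 = 38.8333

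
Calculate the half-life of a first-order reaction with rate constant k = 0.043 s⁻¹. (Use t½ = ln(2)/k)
16.12 s

t½ = ln(2)/k = 0.6931/0.043 = 16.12 s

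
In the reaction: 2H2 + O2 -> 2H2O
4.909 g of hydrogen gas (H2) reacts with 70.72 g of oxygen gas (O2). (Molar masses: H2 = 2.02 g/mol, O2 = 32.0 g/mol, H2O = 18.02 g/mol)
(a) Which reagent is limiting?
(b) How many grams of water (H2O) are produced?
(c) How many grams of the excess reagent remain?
(a) H2, (b) 43.79 g, (c) 31.84 g

Moles of H2 = 4.909 g ÷ 2.02 g/mol = 2.4302 mol
Moles of O2 = 70.72 g ÷ 32.0 g/mol = 2.21 mol
Moles ÷ coefficient: H2: 2.4302/2 = 1.215, O2: 2.21/1 = 2.21
(a) H2 has the smaller value, so H2 is the limiting reagent.
(b) Moles of H2O = 2.4302 mol H2 × (2/2) = 2.4302 mol; mass = 2.4302 mol × 18.02 g/mol = 43.79 g
(c) O2 consumed = 2.4302 × (1/2) = 1.2151 mol; remaining = 2.21 − 1.2151 = 0.994901 mol; mass = 0.994901 mol × 32.0 g/mol = 31.84 g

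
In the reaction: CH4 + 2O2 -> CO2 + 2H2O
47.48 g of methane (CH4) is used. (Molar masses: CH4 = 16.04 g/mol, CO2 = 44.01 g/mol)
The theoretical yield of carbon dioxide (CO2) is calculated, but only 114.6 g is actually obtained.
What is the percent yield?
Moles of CH4 = 47.48 g ÷ 16.04 g/mol = 2.9601 mol
Mole ratio: 1 mol CO2 / 1 mol CH4
Moles of CO2 = 2.9601 × (1/1) = 2.9601 mol
Theoretical yield = 2.9601 mol × 44.01 g/mol = 130.27 g
Actual yield = 114.6 g
Percent yield = (114.6 / 130.27) × 100% = 88.0%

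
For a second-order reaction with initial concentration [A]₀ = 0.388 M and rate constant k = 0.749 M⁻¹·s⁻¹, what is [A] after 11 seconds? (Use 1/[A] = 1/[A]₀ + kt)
0.0925 M

1/[A] = 1/[A]₀ + k·t = 1/0.388 + (0.749)·(11) = 2.5773 + 8.2390 = 10.8163
[A] = 1/10.8163 = 0.0925 M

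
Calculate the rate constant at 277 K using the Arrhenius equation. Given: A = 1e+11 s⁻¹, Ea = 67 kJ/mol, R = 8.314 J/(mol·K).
2.32e-02 s⁻¹

k = A·exp(-Ea/(R·T)) = 1e+11·exp(-67000/(8.314·277)) = 1e+11·exp(-29.0928) = 1e+11·2.3183e-13 = 2.32e-02 s⁻¹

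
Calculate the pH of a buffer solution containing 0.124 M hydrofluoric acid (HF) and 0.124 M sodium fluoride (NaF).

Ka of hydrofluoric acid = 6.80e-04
pH = 3.17

pKa = -log(6.80e-04) = 3.17. pH = pKa + log([A⁻]/[HA]) = 3.17 + log(0.124/0.124)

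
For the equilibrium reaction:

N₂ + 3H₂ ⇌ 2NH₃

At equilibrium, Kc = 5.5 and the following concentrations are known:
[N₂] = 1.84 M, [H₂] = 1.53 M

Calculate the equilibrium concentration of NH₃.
[NH₃] = 6.0204 M

Kc = ([NH₃]^2) / ([N₂] × [H₂]^3) = 5.5
[NH₃]^2 = Kc · (reactant terms)/(other product terms) = 5.5 · 6.5901 / 1 = 36.246
[NH₃] = (36.246)^(1/2) = 6.0204 M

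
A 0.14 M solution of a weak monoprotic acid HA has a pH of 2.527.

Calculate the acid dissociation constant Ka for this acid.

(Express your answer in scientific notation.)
K_a = 6.44e-05

[H⁺] = 10^(−pH) = 10^(−2.527) = 2.972e-03 M. For HA ⇌ H⁺ + A⁻, Ka = x²/(C − x) = (2.972e-03)²/(0.14 − 2.972e-03) = 6.44e-05.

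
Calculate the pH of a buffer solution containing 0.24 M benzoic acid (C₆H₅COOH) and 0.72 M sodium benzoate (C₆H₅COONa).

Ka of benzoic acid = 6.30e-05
pH = 4.68

pKa = -log(6.30e-05) = 4.20. pH = pKa + log([A⁻]/[HA]) = 4.20 + log(0.72/0.24)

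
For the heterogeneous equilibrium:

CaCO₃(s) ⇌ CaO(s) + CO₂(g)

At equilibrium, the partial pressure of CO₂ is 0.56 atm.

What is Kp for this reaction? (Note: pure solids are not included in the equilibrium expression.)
K_p = 0.56

Solids (CaCO₃, CaO) have activity 1 and are excluded.
Kp = P(CO₂) = 0.56.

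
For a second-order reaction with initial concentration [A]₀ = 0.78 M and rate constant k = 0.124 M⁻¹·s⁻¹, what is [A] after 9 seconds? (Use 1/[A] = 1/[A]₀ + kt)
0.4170 M

1/[A] = 1/[A]₀ + k·t = 1/0.78 + (0.124)·(9) = 1.2821 + 1.1160 = 2.3981
[A] = 1/2.3981 = 0.4170 M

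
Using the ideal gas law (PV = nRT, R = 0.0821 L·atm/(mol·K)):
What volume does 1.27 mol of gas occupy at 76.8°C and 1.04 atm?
T = 76.8°C + 273.15 = 349.95 K
V = nRT/P = (1.27 × 0.0821 × 349.95) / 1.04
V = 35.08 L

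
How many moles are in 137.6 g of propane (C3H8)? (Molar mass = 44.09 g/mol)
Moles = 137.6 g ÷ 44.09 g/mol = 3.121 mol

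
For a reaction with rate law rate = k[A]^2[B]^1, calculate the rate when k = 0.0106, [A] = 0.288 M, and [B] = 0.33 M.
0.0002901 M/s

rate = k·[A]^2·[B]^1 = 0.0106·(0.288)^2·(0.33)^1 = 0.0106·0.082944·0.33 = 0.0002901 M/s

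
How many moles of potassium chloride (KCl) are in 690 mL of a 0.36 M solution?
Moles = Molarity × Volume (L)
Moles = 0.36 M × 0.69 L = 0.2484 mol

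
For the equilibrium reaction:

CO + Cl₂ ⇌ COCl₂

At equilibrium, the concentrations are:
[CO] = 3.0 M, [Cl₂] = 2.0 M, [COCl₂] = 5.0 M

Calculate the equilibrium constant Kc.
K_c = 0.8333

Kc = ([COCl₂]) / ([CO] × [Cl₂])
   = ((5.0)) / ((3.0)·(2.0))
   = 5 / 6 = 0.8333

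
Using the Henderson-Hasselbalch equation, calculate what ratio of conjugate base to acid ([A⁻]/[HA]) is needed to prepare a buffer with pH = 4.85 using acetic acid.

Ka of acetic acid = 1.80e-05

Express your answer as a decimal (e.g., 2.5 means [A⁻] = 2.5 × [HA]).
[A⁻]/[HA] = 1.274

pKa = −log(1.80e-05) = 4.7447. pH = pKa + log([A⁻]/[HA]). 4.85 = 4.7447 + log(ratio). log(ratio) = 4.85 − 4.7447 = 0.1053. ratio = 10^(0.1053) = 1.274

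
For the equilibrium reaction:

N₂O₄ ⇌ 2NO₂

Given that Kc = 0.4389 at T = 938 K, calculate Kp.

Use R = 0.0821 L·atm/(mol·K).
K_p = 33.7996

Δn = (moles gaseous products) − (moles gaseous reactants) = 1
T = 938 K; RT = 0.0821 × 938 = 77.0098
Kp = Kc·(RT)^Δn = 0.4389 × (77.0098)^1 = 0.4389 × 77.0098 = 33.7996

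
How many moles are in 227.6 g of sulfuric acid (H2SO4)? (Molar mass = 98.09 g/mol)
Moles = 227.6 g ÷ 98.09 g/mol = 2.32 mol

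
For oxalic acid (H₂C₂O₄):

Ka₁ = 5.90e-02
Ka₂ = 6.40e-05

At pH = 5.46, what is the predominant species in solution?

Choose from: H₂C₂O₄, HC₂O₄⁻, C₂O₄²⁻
C₂O₄²⁻

pKa1 = 1.23, pKa2 = 4.19. Each pKa is the crossover between adjacent species; pH = 5.46 lies in the region where C₂O₄²⁻ predominates.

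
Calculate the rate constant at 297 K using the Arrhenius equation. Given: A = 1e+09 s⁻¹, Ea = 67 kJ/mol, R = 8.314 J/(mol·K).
1.64e-03 s⁻¹

k = A·exp(-Ea/(R·T)) = 1e+09·exp(-67000/(8.314·297)) = 1e+09·exp(-27.1337) = 1e+09·1.6444e-12 = 1.64e-03 s⁻¹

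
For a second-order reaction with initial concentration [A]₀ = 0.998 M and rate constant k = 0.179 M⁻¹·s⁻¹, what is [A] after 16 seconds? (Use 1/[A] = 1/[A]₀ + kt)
0.2587 M

1/[A] = 1/[A]₀ + k·t = 1/0.998 + (0.179)·(16) = 1.0020 + 2.8640 = 3.8660
[A] = 1/3.8660 = 0.2587 M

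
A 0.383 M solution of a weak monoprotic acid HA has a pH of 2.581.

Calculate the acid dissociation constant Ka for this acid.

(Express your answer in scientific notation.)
K_a = 1.81e-05

[H⁺] = 10^(−pH) = 10^(−2.581) = 2.624e-03 M. For HA ⇌ H⁺ + A⁻, Ka = x²/(C − x) = (2.624e-03)²/(0.383 − 2.624e-03) = 1.81e-05.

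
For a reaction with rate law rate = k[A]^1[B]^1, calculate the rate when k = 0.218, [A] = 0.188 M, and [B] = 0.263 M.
0.01078 M/s

rate = k·[A]^1·[B]^1 = 0.218·(0.188)^1·(0.263)^1 = 0.218·0.188·0.263 = 0.01078 M/s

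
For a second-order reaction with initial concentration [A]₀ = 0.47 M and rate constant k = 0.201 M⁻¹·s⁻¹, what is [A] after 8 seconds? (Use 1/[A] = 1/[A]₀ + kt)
0.2677 M

1/[A] = 1/[A]₀ + k·t = 1/0.47 + (0.201)·(8) = 2.1277 + 1.6080 = 3.7357
[A] = 1/3.7357 = 0.2677 M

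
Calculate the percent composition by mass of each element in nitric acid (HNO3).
H: 1.60%, N: 22.23%, O: 76.17%

Molar mass of HNO3 = 63.02 g/mol
% H = (1 × 1.008) / 63.02 × 100% = 1.008 / 63.02 × 100% = 1.60%
% N = (1 × 14.01) / 63.02 × 100% = 14.01 / 63.02 × 100% = 22.23%
% O = (3 × 16.0) / 63.02 × 100% = 48 / 63.02 × 100% = 76.17%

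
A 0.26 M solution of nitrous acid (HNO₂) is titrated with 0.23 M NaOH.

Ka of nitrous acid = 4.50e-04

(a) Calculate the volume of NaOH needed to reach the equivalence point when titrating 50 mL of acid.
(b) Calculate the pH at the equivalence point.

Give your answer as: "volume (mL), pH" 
V = 56.5 mL, pH = 8.22

(a) At equivalence: moles acid = moles base.
moles acid = 0.26 × 0.05 = 0.013 mol; V_NaOH = 0.013/0.23 = 0.05652 L = 56.5 mL.
(b) At equivalence, all acid → conjugate base A⁻ at [A⁻] = 0.013/0.1065 = 0.122 M.
Kb = Kw/Ka = 1.0e-14/4.50e-04 = 2.222e-11; [OH⁻] = √(Kb·[A⁻]) = 1.647e-06; pOH = 5.78; pH = 14 − pOH = 8.22.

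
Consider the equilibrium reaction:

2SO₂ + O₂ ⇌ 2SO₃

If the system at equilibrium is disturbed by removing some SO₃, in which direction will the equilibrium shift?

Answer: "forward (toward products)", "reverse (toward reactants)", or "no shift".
forward (toward products)

Apply Le Chatelier's principle: system shifts to counteract the change.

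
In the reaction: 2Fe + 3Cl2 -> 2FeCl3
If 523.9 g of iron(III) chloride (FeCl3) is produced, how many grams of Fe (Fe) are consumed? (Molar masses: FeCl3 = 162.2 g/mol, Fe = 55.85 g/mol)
Moles of FeCl3 = 523.9 g ÷ 162.2 g/mol = 3.22996 mol
Mole ratio: 2 mol Fe / 2 mol FeCl3
Moles of Fe = 3.22996 × (2/2) = 3.22996 mol
Mass of Fe = 3.22996 mol × 55.85 g/mol = 180.4 g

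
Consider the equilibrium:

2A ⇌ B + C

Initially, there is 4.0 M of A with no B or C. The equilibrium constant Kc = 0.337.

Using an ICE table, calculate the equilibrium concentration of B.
[B] = 1.075 M

ICE: [A] = 4.0 − 2x, [B] = [C] = x.
Kc = x²/(4.0 − 2x)² = 0.337 ⇒ √Kc = x/(4.0 − 2x).
x = √0.337·4.0/(1 + 2√0.337) = 0.58052·4.0/2.161 = 1.0745.
[B] = x = 1.075 M.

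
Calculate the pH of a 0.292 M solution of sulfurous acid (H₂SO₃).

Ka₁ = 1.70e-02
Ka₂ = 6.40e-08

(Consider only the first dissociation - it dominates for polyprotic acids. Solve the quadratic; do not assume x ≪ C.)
pH = 1.20

x² + Ka₁·x − Ka₁·C = 0 with Ka₁ = 1.70e-02, C = 0.292.
x = (−Ka₁ + √(Ka₁² + 4·Ka₁·C))/2 = 6.2467e-02 M, so pH = 1.20.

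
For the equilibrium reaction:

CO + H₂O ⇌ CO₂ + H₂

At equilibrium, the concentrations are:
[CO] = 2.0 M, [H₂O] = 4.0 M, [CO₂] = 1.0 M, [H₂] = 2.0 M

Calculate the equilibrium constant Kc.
K_c = 0.2500

Kc = ([CO₂] × [H₂]) / ([CO] × [H₂O])
   = ((1.0)·(2.0)) / ((2.0)·(4.0))
   = 2 / 8 = 0.2500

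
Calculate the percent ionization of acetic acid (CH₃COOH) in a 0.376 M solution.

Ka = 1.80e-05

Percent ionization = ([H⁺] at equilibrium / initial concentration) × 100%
Percent ionization = 0.69%

Let x = [H⁺]. Ka = x²/(C - x) ⇒ x² + (1.80e-05)x - (1.80e-05)(0.376) = 0. x = 2.5926e-03. Percent = (2.5926e-03/0.376) × 100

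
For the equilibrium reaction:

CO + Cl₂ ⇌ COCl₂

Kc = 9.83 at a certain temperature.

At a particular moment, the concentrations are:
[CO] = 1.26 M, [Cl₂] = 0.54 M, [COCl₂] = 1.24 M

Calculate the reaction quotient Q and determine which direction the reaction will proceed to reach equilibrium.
Q = 1.822, Q < K, reaction proceeds forward (toward products)

Q = ([COCl₂]) / ([CO] × [Cl₂])
  = ((1.24)) / ((1.26)·(0.54)) = 1.24/0.6804 = 1.822
Since Q = 1.822 < Kc = 9.83, the reaction proceeds forward (toward products) to reach equilibrium.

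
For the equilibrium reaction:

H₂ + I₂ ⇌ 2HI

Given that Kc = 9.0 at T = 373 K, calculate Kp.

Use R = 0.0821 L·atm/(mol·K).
K_p = 9.0000

Δn = (moles gaseous products) − (moles gaseous reactants) = 0
T = 373 K; RT = 0.0821 × 373 = 30.6233
Kp = Kc·(RT)^Δn = 9.0 × (30.6233)^0 = 9.0 × 1 = 9.0000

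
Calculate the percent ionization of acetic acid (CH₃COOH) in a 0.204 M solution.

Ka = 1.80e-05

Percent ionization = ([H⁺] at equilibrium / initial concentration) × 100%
Percent ionization = 0.935%

Let x = [H⁺]. Ka = x²/(C - x) ⇒ x² + (1.80e-05)x - (1.80e-05)(0.204) = 0. x = 1.9073e-03. Percent = (1.9073e-03/0.204) × 100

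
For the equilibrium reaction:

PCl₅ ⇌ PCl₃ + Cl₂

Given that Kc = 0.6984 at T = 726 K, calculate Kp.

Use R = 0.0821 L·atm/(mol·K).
K_p = 41.6279

Δn = (moles gaseous products) − (moles gaseous reactants) = 1
T = 726 K; RT = 0.0821 × 726 = 59.6046
Kp = Kc·(RT)^Δn = 0.6984 × (59.6046)^1 = 0.6984 × 59.6046 = 41.6279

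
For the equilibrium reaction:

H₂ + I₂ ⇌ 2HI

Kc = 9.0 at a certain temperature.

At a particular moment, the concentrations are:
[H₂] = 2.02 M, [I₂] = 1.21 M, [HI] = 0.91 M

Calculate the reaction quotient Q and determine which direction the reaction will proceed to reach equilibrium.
Q = 0.339, Q < K, reaction proceeds forward (toward products)

Q = ([HI]^2) / ([H₂] × [I₂])
  = ((0.91)^2) / ((2.02)·(1.21)) = 0.8281/2.4442 = 0.3388
Since Q = 0.3388 < Kc = 9.0, the reaction proceeds forward (toward products) to reach equilibrium.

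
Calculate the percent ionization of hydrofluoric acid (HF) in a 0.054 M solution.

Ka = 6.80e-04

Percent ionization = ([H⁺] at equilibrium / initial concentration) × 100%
Percent ionization = 10.6%

Let x = [H⁺]. Ka = x²/(C - x) ⇒ x² + (6.80e-04)x - (6.80e-04)(0.054) = 0. x = 5.7292e-03. Percent = (5.7292e-03/0.054) × 100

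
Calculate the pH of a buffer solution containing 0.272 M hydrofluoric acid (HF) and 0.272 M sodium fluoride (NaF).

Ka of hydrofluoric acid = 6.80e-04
pH = 3.17

pKa = -log(6.80e-04) = 3.17. pH = pKa + log([A⁻]/[HA]) = 3.17 + log(0.272/0.272)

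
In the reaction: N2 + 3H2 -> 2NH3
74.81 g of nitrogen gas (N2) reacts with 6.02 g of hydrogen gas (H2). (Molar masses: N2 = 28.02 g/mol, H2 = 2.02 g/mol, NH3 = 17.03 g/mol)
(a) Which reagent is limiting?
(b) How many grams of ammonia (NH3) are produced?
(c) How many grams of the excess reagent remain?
(a) H2, (b) 33.84 g, (c) 46.97 g

Moles of N2 = 74.81 g ÷ 28.02 g/mol = 2.66988 mol
Moles of H2 = 6.02 g ÷ 2.02 g/mol = 2.9802 mol
Moles ÷ coefficient: N2: 2.66988/1 = 2.67, H2: 2.9802/3 = 0.9934
(a) H2 has the smaller value, so H2 is the limiting reagent.
(b) Moles of NH3 = 2.9802 mol H2 × (2/3) = 1.9868 mol; mass = 1.9868 mol × 17.03 g/mol = 33.84 g
(c) N2 consumed = 2.9802 × (1/3) = 0.993399 mol; remaining = 2.66988 − 0.993399 = 1.67648 mol; mass = 1.67648 mol × 28.02 g/mol = 46.97 g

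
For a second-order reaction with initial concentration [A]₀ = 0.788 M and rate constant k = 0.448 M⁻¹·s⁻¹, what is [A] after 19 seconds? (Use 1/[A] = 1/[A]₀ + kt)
0.1022 M

1/[A] = 1/[A]₀ + k·t = 1/0.788 + (0.448)·(19) = 1.2690 + 8.5120 = 9.7810
[A] = 1/9.7810 = 0.1022 M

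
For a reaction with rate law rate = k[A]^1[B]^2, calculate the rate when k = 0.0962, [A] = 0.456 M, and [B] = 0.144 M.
0.0009096 M/s

rate = k·[A]^1·[B]^2 = 0.0962·(0.456)^1·(0.144)^2 = 0.0962·0.456·0.020736 = 0.0009096 M/s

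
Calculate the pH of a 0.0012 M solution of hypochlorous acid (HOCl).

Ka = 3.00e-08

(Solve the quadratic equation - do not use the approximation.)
pH = 5.22

x² + Ka×x - Ka×C = 0. Using quadratic formula: [H⁺] = 5.9850e-06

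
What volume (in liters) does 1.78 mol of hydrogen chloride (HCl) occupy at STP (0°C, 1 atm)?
At STP, 1 mol of gas occupies 22.4 L
Volume = 1.78 mol × 22.4 L/mol = 39.87 L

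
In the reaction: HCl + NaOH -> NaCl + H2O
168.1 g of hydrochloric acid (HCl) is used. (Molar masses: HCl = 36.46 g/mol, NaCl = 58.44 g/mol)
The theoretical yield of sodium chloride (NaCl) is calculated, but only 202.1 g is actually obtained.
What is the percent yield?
Moles of HCl = 168.1 g ÷ 36.46 g/mol = 4.61053 mol
Mole ratio: 1 mol NaCl / 1 mol HCl
Moles of NaCl = 4.61053 × (1/1) = 4.61053 mol
Theoretical yield = 4.61053 mol × 58.44 g/mol = 269.44 g
Actual yield = 202.1 g
Percent yield = (202.1 / 269.44) × 100% = 75.0%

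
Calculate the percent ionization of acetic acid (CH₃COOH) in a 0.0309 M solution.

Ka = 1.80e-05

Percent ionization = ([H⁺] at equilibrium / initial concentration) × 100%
Percent ionization = 2.38%

Let x = [H⁺]. Ka = x²/(C - x) ⇒ x² + (1.80e-05)x - (1.80e-05)(0.0309) = 0. x = 7.3684e-04. Percent = (7.3684e-04/0.0309) × 100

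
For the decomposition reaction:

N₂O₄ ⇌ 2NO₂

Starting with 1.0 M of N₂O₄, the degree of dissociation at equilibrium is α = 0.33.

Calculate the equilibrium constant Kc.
K_c = 0.6501

x = α·[A]₀ = 0.33 × 1.0 = 0.33 M dissociated.
At eq: [N₂O₄] = 1.0 − 0.33 = 0.67 M; [NO₂] = 2x = 0.66 M.
Kc = [NO₂]²/[N₂O₄] = (0.66)²/0.67 = 0.6501.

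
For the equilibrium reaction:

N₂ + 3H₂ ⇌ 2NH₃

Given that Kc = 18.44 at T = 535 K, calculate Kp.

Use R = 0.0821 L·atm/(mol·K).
K_p = 0.0096

Δn = (moles gaseous products) − (moles gaseous reactants) = -2
T = 535 K; RT = 0.0821 × 535 = 43.9235
Kp = Kc·(RT)^Δn = 18.44 × (43.9235)^-2 = 18.44 × 0.00051833 = 0.0096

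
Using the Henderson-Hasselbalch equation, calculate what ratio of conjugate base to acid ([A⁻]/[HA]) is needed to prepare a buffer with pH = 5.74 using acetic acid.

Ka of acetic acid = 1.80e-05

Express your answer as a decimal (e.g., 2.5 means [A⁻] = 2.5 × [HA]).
[A⁻]/[HA] = 9.892

pKa = −log(1.80e-05) = 4.7447. pH = pKa + log([A⁻]/[HA]). 5.74 = 4.7447 + log(ratio). log(ratio) = 5.74 − 4.7447 = 0.9953. ratio = 10^(0.9953) = 9.892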